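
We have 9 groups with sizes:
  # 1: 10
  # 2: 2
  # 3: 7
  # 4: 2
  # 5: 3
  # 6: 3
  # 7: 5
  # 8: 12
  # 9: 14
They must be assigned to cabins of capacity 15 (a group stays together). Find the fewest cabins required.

Total = 14 + 12 + 10 + 7 + 5 + 3 + 3 + 2 + 2 = 58.
Lower bound: ⌈58/15⌉ = 4 cabins.
A packing using 4 cabins:
  cabin 1: 14 = 14
  cabin 2: 12 + 3 = 15
  cabin 3: 10 + 5 = 15
  cabin 4: 7 + 3 + 2 + 2 = 14
This matches the lower bound, so 4 is optimal.

4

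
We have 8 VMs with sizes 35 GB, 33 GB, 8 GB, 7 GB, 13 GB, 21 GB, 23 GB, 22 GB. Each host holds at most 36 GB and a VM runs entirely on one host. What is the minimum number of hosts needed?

Total = 35 + 33 + 23 + 22 + 21 + 13 + 8 + 7 = 162 GB.
Lower bound: ⌈162/36⌉ = 5 hosts.
A packing using 5 hosts:
  host 1: 35 = 35
  host 2: 33 = 33
  host 3: 23 + 13 = 36
  host 4: 22 + 8 = 30
  host 5: 21 + 7 = 28
This matches the lower bound, so 5 is optimal.

5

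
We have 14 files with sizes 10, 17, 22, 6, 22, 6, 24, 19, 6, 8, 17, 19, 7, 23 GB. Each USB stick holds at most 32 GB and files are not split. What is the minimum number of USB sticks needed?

Total = 24 + 23 + 22 + 22 + 19 + 19 + 17 + 17 + 10 + 8 + 7 + 6 + 6 + 6 = 206 GB.
Lower bound: ⌈206/32⌉ = 7 USB sticks.
Also, 8 files each exceed 16 GB, and no two of those can share a USB stick, so at least 8 USB sticks are needed.
A packing using 8 USB sticks:
  USB stick 1: 24 + 8 = 32
  USB stick 2: 23 + 7 = 30
  USB stick 3: 22 + 10 = 32
  USB stick 4: 22 + 6 = 28
  USB stick 5: 19 + 6 + 6 = 31
  USB stick 6: 19 = 19
  USB stick 7: 17 = 17
  USB stick 8: 17 = 17
This matches the lower bound, so 8 is optimal.

8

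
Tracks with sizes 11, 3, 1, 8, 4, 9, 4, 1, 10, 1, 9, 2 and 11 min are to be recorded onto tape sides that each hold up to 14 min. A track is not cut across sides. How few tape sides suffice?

Total = 11 + 11 + 10 + 9 + 9 + 8 + 4 + 4 + 3 + 2 + 1 + 1 + 1 = 74 min.
Lower bound: ⌈74/14⌉ = 6 tape sides.
A packing using 6 tape sides:
  side 1: 11 + 3 = 14
  side 2: 11 + 2 + 1 = 14
  side 3: 10 + 4 = 14
  side 4: 9 + 4 + 1 = 14
  side 5: 9 + 1 = 10
  side 6: 8 = 8
This matches the lower bound, so 6 is optimal.

6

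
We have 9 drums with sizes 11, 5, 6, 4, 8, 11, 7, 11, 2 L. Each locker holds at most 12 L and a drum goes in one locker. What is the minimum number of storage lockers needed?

Total = 11 + 11 + 11 + 8 + 7 + 6 + 5 + 4 + 2 = 65 L.
Lower bound: ⌈65/12⌉ = 6 storage lockers.
A packing using 6 storage lockers:
  locker 1: 11 = 11
  locker 2: 11 = 11
  locker 3: 11 = 11
  locker 4: 8 + 4 = 12
  locker 5: 7 + 5 = 12
  locker 6: 6 + 2 = 8
This matches the lower bound, so 6 is optimal.

6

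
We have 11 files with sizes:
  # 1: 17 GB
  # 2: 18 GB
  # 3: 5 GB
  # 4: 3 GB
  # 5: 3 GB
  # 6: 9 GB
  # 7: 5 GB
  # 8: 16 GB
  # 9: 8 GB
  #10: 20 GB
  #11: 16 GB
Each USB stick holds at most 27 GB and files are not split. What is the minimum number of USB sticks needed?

Total = 20 + 18 + 17 + 16 + 16 + 9 + 8 + 5 + 5 + 3 + 3 = 120 GB.
Lower bound: ⌈120/27⌉ = 5 USB sticks.
A packing using 5 USB sticks:
  USB stick 1: 20 + 5 = 25
  USB stick 2: 18 + 9 = 27
  USB stick 3: 17 + 8 = 25
  USB stick 4: 16 + 5 + 3 + 3 = 27
  USB stick 5: 16 = 16
This matches the lower bound, so 5 is optimal.

5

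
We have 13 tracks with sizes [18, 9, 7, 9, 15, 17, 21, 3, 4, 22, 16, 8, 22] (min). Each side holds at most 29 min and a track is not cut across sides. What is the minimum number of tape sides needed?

7

Total = 22 + 22 + 21 + 18 + 17 + 16 + 15 + 9 + 9 + 8 + 7 + 4 + 3 = 171 min.
Lower bound: ⌈171/29⌉ = 6 tape sides.
Also, 7 tracks each exceed 29/2 min, and no two of those can share a side, so at least 7 tape sides are needed.
A packing using 7 tape sides:
  side 1: 22 + 7 = 29
  side 2: 22 + 4 + 3 = 29
  side 3: 21 + 8 = 29
  side 4: 18 + 9 = 27
  side 5: 17 + 9 = 26
  side 6: 16 = 16
  side 7: 15 = 15
This matches the lower bound, so 7 is optimal.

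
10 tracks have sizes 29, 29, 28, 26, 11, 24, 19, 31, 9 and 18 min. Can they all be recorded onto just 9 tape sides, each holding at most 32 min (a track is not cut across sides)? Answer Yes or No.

A valid assignment using 8 tape sides:
  side 1: 31 = 31
  side 2: 29 = 29
  side 3: 29 = 29
  side 4: 28 = 28
  side 5: 26 = 26
  side 6: 24 = 24
  side 7: 19 + 11 = 30
  side 8: 18 + 9 = 27
That uses only 8 ≤ 9, so 9 tape sides are enough.

Yes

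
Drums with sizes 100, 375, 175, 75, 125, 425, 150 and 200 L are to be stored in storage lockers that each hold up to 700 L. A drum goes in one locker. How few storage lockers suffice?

3

Total = 425 + 375 + 200 + 175 + 150 + 125 + 100 + 75 = 1625 L.
Lower bound: ⌈1625/700⌉ = 3 storage lockers.
A packing using 3 storage lockers:
  locker 1: 425 + 200 + 75 = 700
  locker 2: 375 + 175 + 150 = 700
  locker 3: 125 + 100 = 225
This matches the lower bound, so 3 is optimal.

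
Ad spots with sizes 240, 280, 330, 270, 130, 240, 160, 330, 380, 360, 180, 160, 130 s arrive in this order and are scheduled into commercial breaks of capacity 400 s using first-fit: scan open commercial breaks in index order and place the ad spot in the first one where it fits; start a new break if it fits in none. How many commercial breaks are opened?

  240 → break 1 (new)  [load 240/400]
  280 → break 2 (new)  [load 280/400]
  330 → break 3 (new)  [load 330/400]
  270 → break 4 (new)  [load 270/400]
  130 → break 1  [load 370/400]
  240 → break 5 (new)  [load 240/400]
  160 → break 5  [load 400/400]
  330 → break 6 (new)  [load 330/400]
  380 → break 7 (new)  [load 380/400]
  360 → break 8 (new)  [load 360/400]
  180 → break 9 (new)  [load 180/400]
  160 → break 9  [load 340/400]
  130 → break 4  [load 400/400]
9 commercial breaks opened.

9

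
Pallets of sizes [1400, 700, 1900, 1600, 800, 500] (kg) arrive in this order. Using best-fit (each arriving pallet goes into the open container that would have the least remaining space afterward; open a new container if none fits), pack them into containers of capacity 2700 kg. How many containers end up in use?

  1400 → container 1 (new)  [load 1400/2700]
  700 → container 1  [load 2100/2700]
  1900 → container 2 (new)  [load 1900/2700]
  1600 → container 3 (new)  [load 1600/2700]
  800 → container 2  [load 2700/2700]
  500 → container 1  [load 2600/2700]
3 containers opened.

3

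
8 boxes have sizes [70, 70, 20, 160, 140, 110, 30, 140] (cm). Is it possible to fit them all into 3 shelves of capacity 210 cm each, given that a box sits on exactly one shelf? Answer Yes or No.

Total = 740 cm; ⌈740/210⌉ = 4.
At least 4 shelves are required, but only 3 are allowed.

No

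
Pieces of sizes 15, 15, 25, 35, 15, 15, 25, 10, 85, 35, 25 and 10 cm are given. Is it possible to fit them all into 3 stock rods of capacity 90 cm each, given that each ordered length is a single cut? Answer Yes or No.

No

Total = 310 cm; ⌈310/90⌉ = 4.
At least 4 stock rods are required, but only 3 are allowed.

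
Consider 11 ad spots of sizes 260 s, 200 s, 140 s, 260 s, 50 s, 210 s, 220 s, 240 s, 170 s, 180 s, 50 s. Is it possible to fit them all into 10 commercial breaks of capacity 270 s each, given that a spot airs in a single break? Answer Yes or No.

A valid assignment using 9 commercial breaks:
  break 1: 260 = 260
  break 2: 260 = 260
  break 3: 240 = 240
  break 4: 220 + 50 = 270
  break 5: 210 + 50 = 260
  break 6: 200 = 200
  break 7: 180 = 180
  break 8: 170 = 170
  break 9: 140 = 140
That uses only 9 ≤ 10, so 10 commercial breaks are enough.

Yes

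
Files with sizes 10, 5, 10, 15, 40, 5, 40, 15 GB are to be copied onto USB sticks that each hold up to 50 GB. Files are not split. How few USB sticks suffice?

Total = 40 + 40 + 15 + 15 + 10 + 10 + 5 + 5 = 140 GB.
Lower bound: ⌈140/50⌉ = 3 USB sticks.
A packing using 3 USB sticks:
  USB stick 1: 40 + 10 = 50
  USB stick 2: 40 + 10 = 50
  USB stick 3: 15 + 15 + 5 + 5 = 40
This matches the lower bound, so 3 is optimal.

3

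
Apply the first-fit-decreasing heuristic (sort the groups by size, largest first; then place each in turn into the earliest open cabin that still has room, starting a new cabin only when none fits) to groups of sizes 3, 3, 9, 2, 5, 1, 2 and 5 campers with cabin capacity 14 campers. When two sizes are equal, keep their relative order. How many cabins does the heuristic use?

Sorted descending: 9, 5, 5, 3, 3, 2, 2, 1.
  9 → cabin 1 (new)  [load 9/14]
  5 → cabin 1  [load 14/14]
  5 → cabin 2 (new)  [load 5/14]
  3 → cabin 2  [load 8/14]
  3 → cabin 2  [load 11/14]
  2 → cabin 2  [load 13/14]
  2 → cabin 3 (new)  [load 2/14]
  1 → cabin 2  [load 14/14]
3 cabins opened.

3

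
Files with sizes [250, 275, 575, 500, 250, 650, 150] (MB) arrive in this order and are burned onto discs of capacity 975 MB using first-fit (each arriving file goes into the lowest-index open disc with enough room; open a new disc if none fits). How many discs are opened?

4

  250 → disc 1 (new)  [load 250/975]
  275 → disc 1  [load 525/975]
  575 → disc 2 (new)  [load 575/975]
  500 → disc 3 (new)  [load 500/975]
  250 → disc 1  [load 775/975]
  650 → disc 4 (new)  [load 650/975]
  150 → disc 1  [load 925/975]
4 discs opened.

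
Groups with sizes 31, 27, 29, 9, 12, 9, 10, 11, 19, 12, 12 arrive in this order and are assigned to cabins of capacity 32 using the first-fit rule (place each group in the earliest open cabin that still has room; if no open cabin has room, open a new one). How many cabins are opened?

  31 → cabin 1 (new)  [load 31/32]
  27 → cabin 2 (new)  [load 27/32]
  29 → cabin 3 (new)  [load 29/32]
  9 → cabin 4 (new)  [load 9/32]
  12 → cabin 4  [load 21/32]
  9 → cabin 4  [load 30/32]
  10 → cabin 5 (new)  [load 10/32]
  11 → cabin 5  [load 21/32]
  19 → cabin 6 (new)  [load 19/32]
  12 → cabin 6  [load 31/32]
  12 → cabin 7 (new)  [load 12/32]
7 cabins opened.

7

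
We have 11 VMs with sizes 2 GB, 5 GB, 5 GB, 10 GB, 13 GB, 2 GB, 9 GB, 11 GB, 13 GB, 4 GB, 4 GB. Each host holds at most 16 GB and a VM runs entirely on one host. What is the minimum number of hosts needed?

6

Total = 13 + 13 + 11 + 10 + 9 + 5 + 5 + 4 + 4 + 2 + 2 = 78 GB.
Lower bound: ⌈78/16⌉ = 5 hosts.
A packing using 6 hosts:
  host 1: 13 + 2 = 15
  host 2: 13 + 2 = 15
  host 3: 11 + 5 = 16
  host 4: 10 + 5 = 15
  host 5: 9 + 4 = 13
  host 6: 4 = 4
No arrangement into 5 hosts stays within capacity, so 6 is optimal.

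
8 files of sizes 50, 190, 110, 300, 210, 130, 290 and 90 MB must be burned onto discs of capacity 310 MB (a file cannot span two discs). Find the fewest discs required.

5

Total = 300 + 290 + 210 + 190 + 130 + 110 + 90 + 50 = 1370 MB.
Lower bound: ⌈1370/310⌉ = 5 discs.
A packing using 5 discs:
  disc 1: 300 = 300
  disc 2: 290 = 290
  disc 3: 210 + 90 = 300
  disc 4: 190 + 110 = 300
  disc 5: 130 + 50 = 180
This matches the lower bound, so 5 is optimal.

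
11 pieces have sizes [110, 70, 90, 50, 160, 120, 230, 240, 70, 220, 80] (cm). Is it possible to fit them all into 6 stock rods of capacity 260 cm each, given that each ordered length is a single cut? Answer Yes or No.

Yes

A valid assignment using 6 stock rods:
  stock rod 1: 240 = 240
  stock rod 2: 230 = 230
  stock rod 3: 220 = 220
  stock rod 4: 160 + 90 = 250
  stock rod 5: 120 + 80 + 50 = 250
  stock rod 6: 110 + 70 + 70 = 250
Every load is within 260 cm, so 6 stock rods suffice.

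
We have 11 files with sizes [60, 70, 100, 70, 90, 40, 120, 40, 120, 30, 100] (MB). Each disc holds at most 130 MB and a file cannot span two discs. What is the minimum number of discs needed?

7

Total = 120 + 120 + 100 + 100 + 90 + 70 + 70 + 60 + 40 + 40 + 30 = 840 MB.
Lower bound: ⌈840/130⌉ = 7 discs.
A packing using 7 discs:
  disc 1: 120 = 120
  disc 2: 120 = 120
  disc 3: 100 + 30 = 130
  disc 4: 100 = 100
  disc 5: 90 + 40 = 130
  disc 6: 70 + 60 = 130
  disc 7: 70 + 40 = 110
This matches the lower bound, so 7 is optimal.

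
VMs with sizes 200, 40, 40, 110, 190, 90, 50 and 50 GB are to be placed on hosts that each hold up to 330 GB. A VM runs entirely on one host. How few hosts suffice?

Total = 200 + 190 + 110 + 90 + 50 + 50 + 40 + 40 = 770 GB.
Lower bound: ⌈770/330⌉ = 3 hosts.
A packing using 3 hosts:
  host 1: 200 + 110 = 310
  host 2: 190 + 90 + 50 = 330
  host 3: 50 + 40 + 40 = 130
This matches the lower bound, so 3 is optimal.

3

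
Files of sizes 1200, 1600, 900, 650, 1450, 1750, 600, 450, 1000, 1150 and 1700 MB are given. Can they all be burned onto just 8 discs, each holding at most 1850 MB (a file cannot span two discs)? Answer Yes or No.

A valid assignment using 8 discs:
  disc 1: 1750 = 1750
  disc 2: 1700 = 1700
  disc 3: 1600 = 1600
  disc 4: 1450 = 1450
  disc 5: 1200 + 650 = 1850
  disc 6: 1150 + 600 = 1750
  disc 7: 1000 + 450 = 1450
  disc 8: 900 = 900
Every load is within 1850 MB, so 8 discs suffice.

Yes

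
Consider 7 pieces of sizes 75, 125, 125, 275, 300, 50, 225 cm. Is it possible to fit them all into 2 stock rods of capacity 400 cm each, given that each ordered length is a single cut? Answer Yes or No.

No

Total = 1175 cm; ⌈1175/400⌉ = 3.
At least 3 stock rods are required, but only 2 are allowed.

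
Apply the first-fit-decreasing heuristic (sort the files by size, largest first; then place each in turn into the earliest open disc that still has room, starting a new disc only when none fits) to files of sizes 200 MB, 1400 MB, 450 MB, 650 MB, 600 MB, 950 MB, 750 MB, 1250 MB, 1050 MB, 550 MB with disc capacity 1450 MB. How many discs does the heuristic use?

Sorted descending: 1400, 1250, 1050, 950, 750, 650, 600, 550, 450, 200.
  1400 → disc 1 (new)  [load 1400/1450]
  1250 → disc 2 (new)  [load 1250/1450]
  1050 → disc 3 (new)  [load 1050/1450]
  950 → disc 4 (new)  [load 950/1450]
  750 → disc 5 (new)  [load 750/1450]
  650 → disc 5  [load 1400/1450]
  600 → disc 6 (new)  [load 600/1450]
  550 → disc 6  [load 1150/1450]
  450 → disc 4  [load 1400/1450]
  200 → disc 2  [load 1450/1450]
6 discs opened.

6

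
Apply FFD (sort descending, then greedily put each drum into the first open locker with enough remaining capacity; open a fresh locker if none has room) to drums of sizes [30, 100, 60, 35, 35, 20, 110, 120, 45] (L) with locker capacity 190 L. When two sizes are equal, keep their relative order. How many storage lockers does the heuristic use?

3

Sorted descending: 120, 110, 100, 60, 45, 35, 35, 30, 20.
  120 → locker 1 (new)  [load 120/190]
  110 → locker 2 (new)  [load 110/190]
  100 → locker 3 (new)  [load 100/190]
  60 → locker 1  [load 180/190]
  45 → locker 2  [load 155/190]
  35 → locker 2  [load 190/190]
  35 → locker 3  [load 135/190]
  30 → locker 3  [load 165/190]
  20 → locker 3  [load 185/190]
3 storage lockers opened.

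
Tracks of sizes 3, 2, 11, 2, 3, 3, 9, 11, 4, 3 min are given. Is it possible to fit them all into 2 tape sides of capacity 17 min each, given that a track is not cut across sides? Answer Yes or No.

No

Total = 51 min; ⌈51/17⌉ = 3.
At least 3 tape sides are required, but only 2 are allowed.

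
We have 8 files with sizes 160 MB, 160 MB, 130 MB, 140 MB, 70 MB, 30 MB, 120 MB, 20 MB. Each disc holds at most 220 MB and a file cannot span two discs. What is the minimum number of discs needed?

Total = 160 + 160 + 140 + 130 + 120 + 70 + 30 + 20 = 830 MB.
Lower bound: ⌈830/220⌉ = 4 discs.
Also, 5 files each exceed 110 MB, and no two of those can share a disc, so at least 5 discs are needed.
A packing using 5 discs:
  disc 1: 160 + 30 + 20 = 210
  disc 2: 160 = 160
  disc 3: 140 + 70 = 210
  disc 4: 130 = 130
  disc 5: 120 = 120
This matches the lower bound, so 5 is optimal.

5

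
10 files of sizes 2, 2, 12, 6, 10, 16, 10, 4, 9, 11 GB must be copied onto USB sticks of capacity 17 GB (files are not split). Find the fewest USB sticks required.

6

Total = 16 + 12 + 11 + 10 + 10 + 9 + 6 + 4 + 2 + 2 = 82 GB.
Lower bound: ⌈82/17⌉ = 5 USB sticks.
Also, 6 files each exceed 17/2 GB, and no two of those can share a USB stick, so at least 6 USB sticks are needed.
A packing using 6 USB sticks:
  USB stick 1: 16 = 16
  USB stick 2: 12 + 4 = 16
  USB stick 3: 11 + 6 = 17
  USB stick 4: 10 + 2 + 2 = 14
  USB stick 5: 10 = 10
  USB stick 6: 9 = 9
This matches the lower bound, so 6 is optimal.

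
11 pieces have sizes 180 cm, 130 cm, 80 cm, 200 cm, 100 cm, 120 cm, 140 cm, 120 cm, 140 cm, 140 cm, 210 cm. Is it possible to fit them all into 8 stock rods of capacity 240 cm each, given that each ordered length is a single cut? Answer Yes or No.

Yes

A valid assignment using 8 stock rods:
  stock rod 1: 210 = 210
  stock rod 2: 200 = 200
  stock rod 3: 180 = 180
  stock rod 4: 140 + 100 = 240
  stock rod 5: 140 + 80 = 220
  stock rod 6: 140 = 140
  stock rod 7: 130 = 130
  stock rod 8: 120 + 120 = 240
Every load is within 240 cm, so 8 stock rods suffice.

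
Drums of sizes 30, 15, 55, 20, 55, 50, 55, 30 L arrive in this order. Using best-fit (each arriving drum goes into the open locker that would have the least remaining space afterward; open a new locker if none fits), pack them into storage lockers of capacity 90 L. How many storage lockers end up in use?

5

  30 → locker 1 (new)  [load 30/90]
  15 → locker 1  [load 45/90]
  55 → locker 2 (new)  [load 55/90]
  20 → locker 2  [load 75/90]
  55 → locker 3 (new)  [load 55/90]
  50 → locker 4 (new)  [load 50/90]
  55 → locker 5 (new)  [load 55/90]
  30 → locker 3  [load 85/90]
5 storage lockers opened.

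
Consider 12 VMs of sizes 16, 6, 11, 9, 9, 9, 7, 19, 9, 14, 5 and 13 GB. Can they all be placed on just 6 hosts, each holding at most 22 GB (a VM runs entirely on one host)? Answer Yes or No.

Total = 127 GB; ⌈127/22⌉ = 6.
The bound of 6 does not rule out 6, but exhaustive search shows no assignment into 6 hosts of capacity 22 GB exists — the minimum is 7.

No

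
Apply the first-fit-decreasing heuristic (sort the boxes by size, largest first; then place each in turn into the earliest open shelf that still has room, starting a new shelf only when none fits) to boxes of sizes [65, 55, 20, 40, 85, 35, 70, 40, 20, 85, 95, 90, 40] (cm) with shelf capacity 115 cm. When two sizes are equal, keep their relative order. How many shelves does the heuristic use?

8

Sorted descending: 95, 90, 85, 85, 70, 65, 55, 40, 40, 40, 35, 20, 20.
  95 → shelf 1 (new)  [load 95/115]
  90 → shelf 2 (new)  [load 90/115]
  85 → shelf 3 (new)  [load 85/115]
  85 → shelf 4 (new)  [load 85/115]
  70 → shelf 5 (new)  [load 70/115]
  65 → shelf 6 (new)  [load 65/115]
  55 → shelf 7 (new)  [load 55/115]
  40 → shelf 5  [load 110/115]
  40 → shelf 6  [load 105/115]
  40 → shelf 7  [load 95/115]
  35 → shelf 8 (new)  [load 35/115]
  20 → shelf 1  [load 115/115]
  20 → shelf 2  [load 110/115]
8 shelves opened.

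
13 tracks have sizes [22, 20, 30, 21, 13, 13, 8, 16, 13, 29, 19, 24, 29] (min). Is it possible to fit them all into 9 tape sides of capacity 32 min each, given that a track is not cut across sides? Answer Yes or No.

Total = 257 min; ⌈257/32⌉ = 9.
The bound of 9 does not rule out 9, but exhaustive search shows no assignment into 9 tape sides of capacity 32 min exists — the minimum is 10.

No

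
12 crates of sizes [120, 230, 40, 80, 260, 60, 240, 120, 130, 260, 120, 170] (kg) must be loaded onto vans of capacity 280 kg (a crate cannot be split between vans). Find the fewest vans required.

8

Total = 260 + 260 + 240 + 230 + 170 + 130 + 120 + 120 + 120 + 80 + 60 + 40 = 1830 kg.
Lower bound: ⌈1830/280⌉ = 7 vans.
A packing using 8 vans:
  van 1: 260 = 260
  van 2: 260 = 260
  van 3: 240 + 40 = 280
  van 4: 230 = 230
  van 5: 170 + 80 = 250
  van 6: 130 + 120 = 250
  van 7: 120 + 120 = 240
  van 8: 60 = 60
No arrangement into 7 vans stays within capacity, so 8 is optimal.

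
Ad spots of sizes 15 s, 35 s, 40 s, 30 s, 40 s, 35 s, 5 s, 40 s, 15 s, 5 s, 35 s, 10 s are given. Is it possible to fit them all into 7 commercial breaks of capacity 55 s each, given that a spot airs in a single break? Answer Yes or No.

Yes

A valid assignment using 7 commercial breaks:
  break 1: 40 + 15 = 55
  break 2: 40 + 15 = 55
  break 3: 40 + 10 + 5 = 55
  break 4: 35 + 5 = 40
  break 5: 35 = 35
  break 6: 35 = 35
  break 7: 30 = 30
Every load is within 55 s, so 7 commercial breaks suffice.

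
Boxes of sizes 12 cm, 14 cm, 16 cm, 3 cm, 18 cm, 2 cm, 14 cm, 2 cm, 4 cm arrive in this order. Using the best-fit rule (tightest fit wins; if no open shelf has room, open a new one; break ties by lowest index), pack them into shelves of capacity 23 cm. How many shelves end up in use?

5

  12 → shelf 1 (new)  [load 12/23]
  14 → shelf 2 (new)  [load 14/23]
  16 → shelf 3 (new)  [load 16/23]
  3 → shelf 3  [load 19/23]
  18 → shelf 4 (new)  [load 18/23]
  2 → shelf 3  [load 21/23]
  14 → shelf 5 (new)  [load 14/23]
  2 → shelf 3  [load 23/23]
  4 → shelf 4  [load 22/23]
5 shelves opened.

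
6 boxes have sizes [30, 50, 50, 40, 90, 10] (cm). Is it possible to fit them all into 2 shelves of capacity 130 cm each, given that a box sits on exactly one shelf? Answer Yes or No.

No

Total = 270 cm; ⌈270/130⌉ = 3.
At least 3 shelves are required, but only 2 are allowed.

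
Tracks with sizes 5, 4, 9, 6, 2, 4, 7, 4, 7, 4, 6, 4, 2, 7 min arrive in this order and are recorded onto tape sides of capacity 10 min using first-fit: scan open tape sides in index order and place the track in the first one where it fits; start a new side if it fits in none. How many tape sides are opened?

9

  5 → side 1 (new)  [load 5/10]
  4 → side 1  [load 9/10]
  9 → side 2 (new)  [load 9/10]
  6 → side 3 (new)  [load 6/10]
  2 → side 3  [load 8/10]
  4 → side 4 (new)  [load 4/10]
  7 → side 5 (new)  [load 7/10]
  4 → side 4  [load 8/10]
  7 → side 6 (new)  [load 7/10]
  4 → side 7 (new)  [load 4/10]
  6 → side 7  [load 10/10]
  4 → side 8 (new)  [load 4/10]
  2 → side 3  [load 10/10]
  7 → side 9 (new)  [load 7/10]
9 tape sides opened.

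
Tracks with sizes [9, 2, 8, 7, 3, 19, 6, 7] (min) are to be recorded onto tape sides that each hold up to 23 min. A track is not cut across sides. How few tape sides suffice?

3

Total = 19 + 9 + 8 + 7 + 7 + 6 + 3 + 2 = 61 min.
Lower bound: ⌈61/23⌉ = 3 tape sides.
A packing using 3 tape sides:
  side 1: 19 + 3 = 22
  side 2: 9 + 8 + 6 = 23
  side 3: 7 + 7 + 2 = 16
This matches the lower bound, so 3 is optimal.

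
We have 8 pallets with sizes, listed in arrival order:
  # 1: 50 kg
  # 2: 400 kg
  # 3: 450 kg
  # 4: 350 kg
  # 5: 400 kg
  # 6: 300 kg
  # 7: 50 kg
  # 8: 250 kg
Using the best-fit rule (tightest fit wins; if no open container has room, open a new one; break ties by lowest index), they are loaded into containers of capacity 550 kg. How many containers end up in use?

  50 → container 1 (new)  [load 50/550]
  400 → container 1  [load 450/550]
  450 → container 2 (new)  [load 450/550]
  350 → container 3 (new)  [load 350/550]
  400 → container 4 (new)  [load 400/550]
  300 → container 5 (new)  [load 300/550]
  50 → container 1  [load 500/550]
  250 → container 5  [load 550/550]
5 containers opened.

5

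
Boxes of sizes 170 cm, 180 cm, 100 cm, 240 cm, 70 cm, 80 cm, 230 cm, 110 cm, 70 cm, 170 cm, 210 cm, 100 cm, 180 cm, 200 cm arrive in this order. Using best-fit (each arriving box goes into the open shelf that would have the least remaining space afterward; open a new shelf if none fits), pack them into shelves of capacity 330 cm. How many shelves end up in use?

  170 → shelf 1 (new)  [load 170/330]
  180 → shelf 2 (new)  [load 180/330]
  100 → shelf 2  [load 280/330]
  240 → shelf 3 (new)  [load 240/330]
  70 → shelf 3  [load 310/330]
  80 → shelf 1  [load 250/330]
  230 → shelf 4 (new)  [load 230/330]
  110 → shelf 5 (new)  [load 110/330]
  70 → shelf 1  [load 320/330]
  170 → shelf 5  [load 280/330]
  210 → shelf 6 (new)  [load 210/330]
  100 → shelf 4  [load 330/330]
  180 → shelf 7 (new)  [load 180/330]
  200 → shelf 8 (new)  [load 200/330]
8 shelves opened.

8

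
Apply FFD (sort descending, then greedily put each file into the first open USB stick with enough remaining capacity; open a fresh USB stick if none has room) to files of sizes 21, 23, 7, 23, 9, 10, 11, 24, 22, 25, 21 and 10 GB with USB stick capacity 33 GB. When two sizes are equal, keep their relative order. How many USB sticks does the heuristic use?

Sorted descending: 25, 24, 23, 23, 22, 21, 21, 11, 10, 10, 9, 7.
  25 → USB stick 1 (new)  [load 25/33]
  24 → USB stick 2 (new)  [load 24/33]
  23 → USB stick 3 (new)  [load 23/33]
  23 → USB stick 4 (new)  [load 23/33]
  22 → USB stick 5 (new)  [load 22/33]
  21 → USB stick 6 (new)  [load 21/33]
  21 → USB stick 7 (new)  [load 21/33]
  11 → USB stick 5  [load 33/33]
  10 → USB stick 3  [load 33/33]
  10 → USB stick 4  [load 33/33]
  9 → USB stick 2  [load 33/33]
  7 → USB stick 1  [load 32/33]
7 USB sticks opened.

7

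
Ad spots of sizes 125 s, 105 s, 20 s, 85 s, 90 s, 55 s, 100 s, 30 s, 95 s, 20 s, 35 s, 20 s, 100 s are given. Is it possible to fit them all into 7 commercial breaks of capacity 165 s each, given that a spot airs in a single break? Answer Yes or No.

Yes

A valid assignment using 7 commercial breaks:
  break 1: 125 + 35 = 160
  break 2: 105 + 55 = 160
  break 3: 100 + 30 + 20 = 150
  break 4: 100 + 20 + 20 = 140
  break 5: 95 = 95
  break 6: 90 = 90
  break 7: 85 = 85
Every load is within 165 s, so 7 commercial breaks suffice.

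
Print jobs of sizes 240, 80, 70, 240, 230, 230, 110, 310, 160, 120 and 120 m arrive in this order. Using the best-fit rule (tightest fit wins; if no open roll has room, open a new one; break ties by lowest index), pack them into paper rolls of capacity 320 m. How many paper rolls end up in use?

  240 → roll 1 (new)  [load 240/320]
  80 → roll 1  [load 320/320]
  70 → roll 2 (new)  [load 70/320]
  240 → roll 2  [load 310/320]
  230 → roll 3 (new)  [load 230/320]
  230 → roll 4 (new)  [load 230/320]
  110 → roll 5 (new)  [load 110/320]
  310 → roll 6 (new)  [load 310/320]
  160 → roll 5  [load 270/320]
  120 → roll 7 (new)  [load 120/320]
  120 → roll 7  [load 240/320]
7 paper rolls opened.

7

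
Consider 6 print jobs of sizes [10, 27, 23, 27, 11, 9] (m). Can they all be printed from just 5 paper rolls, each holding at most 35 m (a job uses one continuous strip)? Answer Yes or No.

Yes

A valid assignment using 4 paper rolls:
  roll 1: 27 = 27
  roll 2: 27 = 27
  roll 3: 23 + 11 = 34
  roll 4: 10 + 9 = 19
That uses only 4 ≤ 5, so 5 paper rolls are enough.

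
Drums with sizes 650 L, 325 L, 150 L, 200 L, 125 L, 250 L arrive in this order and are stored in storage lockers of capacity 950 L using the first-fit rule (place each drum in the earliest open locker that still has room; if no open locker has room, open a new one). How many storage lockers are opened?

2

  650 → locker 1 (new)  [load 650/950]
  325 → locker 2 (new)  [load 325/950]
  150 → locker 1  [load 800/950]
  200 → locker 2  [load 525/950]
  125 → locker 1  [load 925/950]
  250 → locker 2  [load 775/950]
2 storage lockers opened.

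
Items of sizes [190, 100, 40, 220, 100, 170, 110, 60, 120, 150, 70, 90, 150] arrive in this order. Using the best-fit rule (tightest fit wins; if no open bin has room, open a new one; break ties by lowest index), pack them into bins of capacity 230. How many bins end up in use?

8

  190 → bin 1 (new)  [load 190/230]
  100 → bin 2 (new)  [load 100/230]
  40 → bin 1  [load 230/230]
  220 → bin 3 (new)  [load 220/230]
  100 → bin 2  [load 200/230]
  170 → bin 4 (new)  [load 170/230]
  110 → bin 5 (new)  [load 110/230]
  60 → bin 4  [load 230/230]
  120 → bin 5  [load 230/230]
  150 → bin 6 (new)  [load 150/230]
  70 → bin 6  [load 220/230]
  90 → bin 7 (new)  [load 90/230]
  150 → bin 8 (new)  [load 150/230]
8 bins opened.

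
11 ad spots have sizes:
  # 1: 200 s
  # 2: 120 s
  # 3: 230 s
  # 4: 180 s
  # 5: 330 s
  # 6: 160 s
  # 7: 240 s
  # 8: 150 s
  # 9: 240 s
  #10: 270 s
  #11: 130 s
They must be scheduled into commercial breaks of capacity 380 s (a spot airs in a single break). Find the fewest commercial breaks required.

Total = 330 + 270 + 240 + 240 + 230 + 200 + 180 + 160 + 150 + 130 + 120 = 2250 s.
Lower bound: ⌈2250/380⌉ = 6 commercial breaks.
A packing using 7 commercial breaks:
  break 1: 330 = 330
  break 2: 270 = 270
  break 3: 240 + 130 = 370
  break 4: 240 + 120 = 360
  break 5: 230 + 150 = 380
  break 6: 200 + 180 = 380
  break 7: 160 = 160
No arrangement into 6 commercial breaks stays within capacity, so 7 is optimal.

7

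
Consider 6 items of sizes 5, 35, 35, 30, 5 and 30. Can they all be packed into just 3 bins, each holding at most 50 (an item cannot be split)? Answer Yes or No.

No

Total = 140; ⌈140/50⌉ = 3.
4 items each exceed half the capacity and cannot share a bin, forcing at least 4 bins.
At least 4 bins are required, but only 3 are allowed.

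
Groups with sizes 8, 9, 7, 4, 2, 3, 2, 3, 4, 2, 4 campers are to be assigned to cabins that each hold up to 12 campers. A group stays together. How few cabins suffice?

Total = 9 + 8 + 7 + 4 + 4 + 4 + 3 + 3 + 2 + 2 + 2 = 48 campers.
Lower bound: ⌈48/12⌉ = 4 cabins.
A packing using 4 cabins:
  cabin 1: 9 + 3 = 12
  cabin 2: 8 + 4 = 12
  cabin 3: 7 + 3 + 2 = 12
  cabin 4: 4 + 4 + 2 + 2 = 12
This matches the lower bound, so 4 is optimal.

4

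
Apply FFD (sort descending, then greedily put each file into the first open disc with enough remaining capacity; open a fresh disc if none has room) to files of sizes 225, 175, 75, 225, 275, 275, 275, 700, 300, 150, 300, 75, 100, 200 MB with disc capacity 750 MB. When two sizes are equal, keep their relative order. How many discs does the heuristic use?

5

Sorted descending: 700, 300, 300, 275, 275, 275, 225, 225, 200, 175, 150, 100, 75, 75.
  700 → disc 1 (new)  [load 700/750]
  300 → disc 2 (new)  [load 300/750]
  300 → disc 2  [load 600/750]
  275 → disc 3 (new)  [load 275/750]
  275 → disc 3  [load 550/750]
  275 → disc 4 (new)  [load 275/750]
  225 → disc 4  [load 500/750]
  225 → disc 4  [load 725/750]
  200 → disc 3  [load 750/750]
  175 → disc 5 (new)  [load 175/750]
  150 → disc 2  [load 750/750]
  100 → disc 5  [load 275/750]
  75 → disc 5  [load 350/750]
  75 → disc 5  [load 425/750]
5 discs opened.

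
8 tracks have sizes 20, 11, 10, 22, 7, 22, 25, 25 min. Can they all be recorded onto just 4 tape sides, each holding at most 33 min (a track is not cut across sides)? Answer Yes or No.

No

Total = 142 min; ⌈142/33⌉ = 5.
At least 5 tape sides are required, but only 4 are allowed.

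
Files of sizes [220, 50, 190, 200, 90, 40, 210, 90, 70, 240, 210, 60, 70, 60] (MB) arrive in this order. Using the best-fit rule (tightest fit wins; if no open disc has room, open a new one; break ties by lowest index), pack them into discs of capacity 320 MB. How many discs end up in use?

  220 → disc 1 (new)  [load 220/320]
  50 → disc 1  [load 270/320]
  190 → disc 2 (new)  [load 190/320]
  200 → disc 3 (new)  [load 200/320]
  90 → disc 3  [load 290/320]
  40 → disc 1  [load 310/320]
  210 → disc 4 (new)  [load 210/320]
  90 → disc 4  [load 300/320]
  70 → disc 2  [load 260/320]
  240 → disc 5 (new)  [load 240/320]
  210 → disc 6 (new)  [load 210/320]
  60 → disc 2  [load 320/320]
  70 → disc 5  [load 310/320]
  60 → disc 6  [load 270/320]
6 discs opened.

6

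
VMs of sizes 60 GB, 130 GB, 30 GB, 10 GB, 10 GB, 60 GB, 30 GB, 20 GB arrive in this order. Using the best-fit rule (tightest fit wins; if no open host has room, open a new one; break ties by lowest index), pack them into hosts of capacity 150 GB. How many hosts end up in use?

3

  60 → host 1 (new)  [load 60/150]
  130 → host 2 (new)  [load 130/150]
  30 → host 1  [load 90/150]
  10 → host 2  [load 140/150]
  10 → host 2  [load 150/150]
  60 → host 1  [load 150/150]
  30 → host 3 (new)  [load 30/150]
  20 → host 3  [load 50/150]
3 hosts opened.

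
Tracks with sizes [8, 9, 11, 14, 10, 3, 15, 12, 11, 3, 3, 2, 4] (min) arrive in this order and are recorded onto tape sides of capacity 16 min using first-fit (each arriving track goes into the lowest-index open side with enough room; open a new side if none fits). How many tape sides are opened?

  8 → side 1 (new)  [load 8/16]
  9 → side 2 (new)  [load 9/16]
  11 → side 3 (new)  [load 11/16]
  14 → side 4 (new)  [load 14/16]
  10 → side 5 (new)  [load 10/16]
  3 → side 1  [load 11/16]
  15 → side 6 (new)  [load 15/16]
  12 → side 7 (new)  [load 12/16]
  11 → side 8 (new)  [load 11/16]
  3 → side 1  [load 14/16]
  3 → side 2  [load 12/16]
  2 → side 1  [load 16/16]
  4 → side 2  [load 16/16]
8 tape sides opened.

8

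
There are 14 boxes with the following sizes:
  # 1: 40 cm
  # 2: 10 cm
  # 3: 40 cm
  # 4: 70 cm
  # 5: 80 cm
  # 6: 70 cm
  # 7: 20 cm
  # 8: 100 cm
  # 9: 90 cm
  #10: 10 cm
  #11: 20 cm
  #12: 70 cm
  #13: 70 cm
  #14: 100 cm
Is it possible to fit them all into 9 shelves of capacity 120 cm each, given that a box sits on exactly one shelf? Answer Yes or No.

Yes

A valid assignment using 8 shelves:
  shelf 1: 100 + 20 = 120
  shelf 2: 100 + 20 = 120
  shelf 3: 90 + 10 + 10 = 110
  shelf 4: 80 + 40 = 120
  shelf 5: 70 + 40 = 110
  shelf 6: 70 = 70
  shelf 7: 70 = 70
  shelf 8: 70 = 70
That uses only 8 ≤ 9, so 9 shelves are enough.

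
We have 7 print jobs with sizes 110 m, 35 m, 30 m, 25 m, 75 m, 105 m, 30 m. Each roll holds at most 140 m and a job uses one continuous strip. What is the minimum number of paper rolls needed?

3

Total = 110 + 105 + 75 + 35 + 30 + 30 + 25 = 410 m.
Lower bound: ⌈410/140⌉ = 3 paper rolls.
A packing using 3 paper rolls:
  roll 1: 110 + 30 = 140
  roll 2: 105 + 35 = 140
  roll 3: 75 + 30 + 25 = 130
This matches the lower bound, so 3 is optimal.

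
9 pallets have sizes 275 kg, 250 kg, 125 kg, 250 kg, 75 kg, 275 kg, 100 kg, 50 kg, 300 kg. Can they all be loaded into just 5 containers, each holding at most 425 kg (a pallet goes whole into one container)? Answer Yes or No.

Yes

A valid assignment using 5 containers:
  container 1: 300 + 125 = 425
  container 2: 275 + 100 + 50 = 425
  container 3: 275 + 75 = 350
  container 4: 250 = 250
  container 5: 250 = 250
Every load is within 425 kg, so 5 containers suffice.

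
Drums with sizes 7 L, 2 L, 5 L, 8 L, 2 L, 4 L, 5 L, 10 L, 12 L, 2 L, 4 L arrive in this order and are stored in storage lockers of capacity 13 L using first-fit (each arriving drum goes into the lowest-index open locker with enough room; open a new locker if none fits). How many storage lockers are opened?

  7 → locker 1 (new)  [load 7/13]
  2 → locker 1  [load 9/13]
  5 → locker 2 (new)  [load 5/13]
  8 → locker 2  [load 13/13]
  2 → locker 1  [load 11/13]
  4 → locker 3 (new)  [load 4/13]
  5 → locker 3  [load 9/13]
  10 → locker 4 (new)  [load 10/13]
  12 → locker 5 (new)  [load 12/13]
  2 → locker 1  [load 13/13]
  4 → locker 3  [load 13/13]
5 storage lockers opened.

5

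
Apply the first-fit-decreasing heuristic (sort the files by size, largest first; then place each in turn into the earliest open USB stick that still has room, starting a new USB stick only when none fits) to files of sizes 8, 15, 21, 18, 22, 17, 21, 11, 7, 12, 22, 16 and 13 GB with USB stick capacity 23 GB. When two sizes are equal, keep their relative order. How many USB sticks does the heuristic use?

Sorted descending: 22, 22, 21, 21, 18, 17, 16, 15, 13, 12, 11, 8, 7.
  22 → USB stick 1 (new)  [load 22/23]
  22 → USB stick 2 (new)  [load 22/23]
  21 → USB stick 3 (new)  [load 21/23]
  21 → USB stick 4 (new)  [load 21/23]
  18 → USB stick 5 (new)  [load 18/23]
  17 → USB stick 6 (new)  [load 17/23]
  16 → USB stick 7 (new)  [load 16/23]
  15 → USB stick 8 (new)  [load 15/23]
  13 → USB stick 9 (new)  [load 13/23]
  12 → USB stick 10 (new)  [load 12/23]
  11 → USB stick 10  [load 23/23]
  8 → USB stick 8  [load 23/23]
  7 → USB stick 7  [load 23/23]
10 USB sticks opened.

10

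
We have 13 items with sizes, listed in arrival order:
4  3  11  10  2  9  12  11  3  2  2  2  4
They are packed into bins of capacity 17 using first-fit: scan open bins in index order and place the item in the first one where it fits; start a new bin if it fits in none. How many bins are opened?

  4 → bin 1 (new)  [load 4/17]
  3 → bin 1  [load 7/17]
  11 → bin 2 (new)  [load 11/17]
  10 → bin 1  [load 17/17]
  2 → bin 2  [load 13/17]
  9 → bin 3 (new)  [load 9/17]
  12 → bin 4 (new)  [load 12/17]
  11 → bin 5 (new)  [load 11/17]
  3 → bin 2  [load 16/17]
  2 → bin 3  [load 11/17]
  2 → bin 3  [load 13/17]
  2 → bin 3  [load 15/17]
  4 → bin 4  [load 16/17]
5 bins opened.

5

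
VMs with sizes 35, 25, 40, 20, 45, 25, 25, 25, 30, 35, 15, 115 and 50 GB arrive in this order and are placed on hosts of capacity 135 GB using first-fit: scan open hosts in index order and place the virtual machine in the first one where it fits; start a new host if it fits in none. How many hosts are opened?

4

  35 → host 1 (new)  [load 35/135]
  25 → host 1  [load 60/135]
  40 → host 1  [load 100/135]
  20 → host 1  [load 120/135]
  45 → host 2 (new)  [load 45/135]
  25 → host 2  [load 70/135]
  25 → host 2  [load 95/135]
  25 → host 2  [load 120/135]
  30 → host 3 (new)  [load 30/135]
  35 → host 3  [load 65/135]
  15 → host 1  [load 135/135]
  115 → host 4 (new)  [load 115/135]
  50 → host 3  [load 115/135]
4 hosts opened.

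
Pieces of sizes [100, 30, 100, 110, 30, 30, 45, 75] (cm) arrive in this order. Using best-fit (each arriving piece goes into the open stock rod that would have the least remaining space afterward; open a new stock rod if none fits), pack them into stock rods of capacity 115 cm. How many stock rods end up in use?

6

  100 → stock rod 1 (new)  [load 100/115]
  30 → stock rod 2 (new)  [load 30/115]
  100 → stock rod 3 (new)  [load 100/115]
  110 → stock rod 4 (new)  [load 110/115]
  30 → stock rod 2  [load 60/115]
  30 → stock rod 2  [load 90/115]
  45 → stock rod 5 (new)  [load 45/115]
  75 → stock rod 6 (new)  [load 75/115]
6 stock rods opened.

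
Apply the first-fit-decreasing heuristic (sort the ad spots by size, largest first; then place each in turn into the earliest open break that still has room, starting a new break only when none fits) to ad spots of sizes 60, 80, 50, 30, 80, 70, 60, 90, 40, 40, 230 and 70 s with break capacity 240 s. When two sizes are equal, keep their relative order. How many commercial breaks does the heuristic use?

4

Sorted descending: 230, 90, 80, 80, 70, 70, 60, 60, 50, 40, 40, 30.
  230 → break 1 (new)  [load 230/240]
  90 → break 2 (new)  [load 90/240]
  80 → break 2  [load 170/240]
  80 → break 3 (new)  [load 80/240]
  70 → break 2  [load 240/240]
  70 → break 3  [load 150/240]
  60 → break 3  [load 210/240]
  60 → break 4 (new)  [load 60/240]
  50 → break 4  [load 110/240]
  40 → break 4  [load 150/240]
  40 → break 4  [load 190/240]
  30 → break 3  [load 240/240]
4 commercial breaks opened.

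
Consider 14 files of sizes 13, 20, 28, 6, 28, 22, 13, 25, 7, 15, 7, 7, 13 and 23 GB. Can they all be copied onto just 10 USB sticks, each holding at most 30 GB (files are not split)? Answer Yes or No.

Yes

A valid assignment using 9 USB sticks:
  USB stick 1: 28 = 28
  USB stick 2: 28 = 28
  USB stick 3: 25 = 25
  USB stick 4: 23 + 7 = 30
  USB stick 5: 22 + 7 = 29
  USB stick 6: 20 + 7 = 27
  USB stick 7: 15 + 13 = 28
  USB stick 8: 13 + 13 = 26
  USB stick 9: 6 = 6
That uses only 9 ≤ 10, so 10 USB sticks are enough.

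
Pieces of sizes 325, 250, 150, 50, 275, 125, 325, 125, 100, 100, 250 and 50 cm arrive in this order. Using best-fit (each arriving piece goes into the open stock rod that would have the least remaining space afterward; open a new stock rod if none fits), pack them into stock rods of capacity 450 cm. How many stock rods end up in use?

5

  325 → stock rod 1 (new)  [load 325/450]
  250 → stock rod 2 (new)  [load 250/450]
  150 → stock rod 2  [load 400/450]
  50 → stock rod 2  [load 450/450]
  275 → stock rod 3 (new)  [load 275/450]
  125 → stock rod 1  [load 450/450]
  325 → stock rod 4 (new)  [load 325/450]
  125 → stock rod 4  [load 450/450]
  100 → stock rod 3  [load 375/450]
  100 → stock rod 5 (new)  [load 100/450]
  250 → stock rod 5  [load 350/450]
  50 → stock rod 3  [load 425/450]
5 stock rods opened.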